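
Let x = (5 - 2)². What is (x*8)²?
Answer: 5184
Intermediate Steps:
x = 9 (x = 3² = 9)
(x*8)² = (9*8)² = 72² = 5184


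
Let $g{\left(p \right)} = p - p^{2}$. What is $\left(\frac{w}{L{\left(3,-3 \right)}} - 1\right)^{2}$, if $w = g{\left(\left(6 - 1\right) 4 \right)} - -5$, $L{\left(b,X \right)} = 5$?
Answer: $5776$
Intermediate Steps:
$w = -375$ ($w = \left(6 - 1\right) 4 \left(1 - \left(6 - 1\right) 4\right) - -5 = 5 \cdot 4 \left(1 - 5 \cdot 4\right) + 5 = 20 \left(1 - 20\right) + 5 = 20 \left(-19\right) + 5 = -380 + 5 = -375$)
$\left(\frac{w}{L{\left(3,-3 \right)}} - 1\right)^{2} = \left(- \frac{375}{5} - 1\right)^{2} = \left(\left(-375\right) \frac{1}{5} - 1\right)^{2} = \left(-75 - 1\right)^{2} = \left(-76\right)^{2} = 5776$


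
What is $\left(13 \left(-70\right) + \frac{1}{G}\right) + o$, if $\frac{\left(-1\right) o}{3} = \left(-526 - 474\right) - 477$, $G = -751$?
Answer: $\frac{2644270}{751} \approx 3521.0$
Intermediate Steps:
$o = 4431$ ($o = - 3 \left(\left(-526 - 474\right) - 477\right) = - 3 \left(-1000 - 477\right) = \left(-3\right) \left(-1477\right) = 4431$)
$\left(13 \left(-70\right) + \frac{1}{G}\right) + o = \left(13 \left(-70\right) + \frac{1}{-751}\right) + 4431 = \left(-910 - \frac{1}{751}\right) + 4431 = - \frac{683411}{751} + 4431 = \frac{2644270}{751}$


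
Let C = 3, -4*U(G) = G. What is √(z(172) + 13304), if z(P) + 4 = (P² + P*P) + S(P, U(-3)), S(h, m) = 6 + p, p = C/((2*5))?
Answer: 3*√805270/10 ≈ 269.21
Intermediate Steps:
U(G) = -G/4
p = 3/10 (p = 3/((2*5)) = 3/10 ≈ 0.30000)
S(h, m) = 63/10 (S(h, m) = 6 + 3/10 = 63/10)
z(P) = 23/10 + 2*P² (z(P) = -4 + ((P² + P*P) + 63/10) = -4 + ((P² + P²) + 63/10) = -4 + (2*P² + 63/10) = -4 + (63/10 + 2*P²) = 23/10 + 2*P²)
√(z(172) + 13304) = √((23/10 + 2*172²) + 13304) = √((23/10 + 2*29584) + 13304) = √((23/10 + 59168) + 13304) = √(591703/10 + 13304) = √(724743/10) = 3*√805270/10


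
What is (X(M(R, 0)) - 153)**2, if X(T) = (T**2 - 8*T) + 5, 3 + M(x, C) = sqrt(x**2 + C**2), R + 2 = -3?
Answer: 25600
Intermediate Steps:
R = -5 (R = -2 - 3 = -5)
M(x, C) = -3 + sqrt(C**2 + x**2) (M(x, C) = -3 + sqrt(x**2 + C**2) = -3 + sqrt(C**2 + x**2))
X(T) = 5 + T**2 - 8*T
(X(M(R, 0)) - 153)**2 = ((5 + (-3 + sqrt(0**2 + (-5)**2))**2 - 8*(-3 + sqrt(0**2 + (-5)**2))) - 153)**2 = ((5 + (-3 + sqrt(0 + 25))**2 - 8*(-3 + sqrt(0 + 25))) - 153)**2 = ((5 + (-3 + sqrt(25))**2 - 8*(-3 + sqrt(25))) - 153)**2 = ((5 + (-3 + 5)**2 - 8*(-3 + 5)) - 153)**2 = ((5 + 2**2 - 8*2) - 153)**2 = ((5 + 4 - 16) - 153)**2 = (-7 - 153)**2 = (-160)**2 = 25600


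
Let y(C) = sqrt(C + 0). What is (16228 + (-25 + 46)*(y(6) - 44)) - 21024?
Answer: -5720 + 21*sqrt(6) ≈ -5668.6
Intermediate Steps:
y(C) = sqrt(C)
(16228 + (-25 + 46)*(y(6) - 44)) - 21024 = (16228 + (-25 + 46)*(sqrt(6) - 44)) - 21024 = (16228 + 21*(-44 + sqrt(6))) - 21024 = (16228 + (-924 + 21*sqrt(6))) - 21024 = (15304 + 21*sqrt(6)) - 21024 = -5720 + 21*sqrt(6)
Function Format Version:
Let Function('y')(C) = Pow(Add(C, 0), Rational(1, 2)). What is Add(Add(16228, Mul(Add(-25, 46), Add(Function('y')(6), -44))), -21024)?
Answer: Add(-5720, Mul(21, Pow(6, Rational(1, 2)))) ≈ -5668.6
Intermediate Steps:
Function('y')(C) = Pow(C, Rational(1, 2))
Add(Add(16228, Mul(Add(-25, 46), Add(Function('y')(6), -44))), -21024) = Add(Add(16228, Mul(Add(-25, 46), Add(Pow(6, Rational(1, 2)), -44))), -21024) = Add(Add(16228, Mul(21, Add(-44, Pow(6, Rational(1, 2))))), -21024) = Add(Add(16228, Add(-924, Mul(21, Pow(6, Rational(1, 2))))), -21024) = Add(Add(15304, Mul(21, Pow(6, Rational(1, 2)))), -21024) = Add(-5720, Mul(21, Pow(6, Rational(1, 2))))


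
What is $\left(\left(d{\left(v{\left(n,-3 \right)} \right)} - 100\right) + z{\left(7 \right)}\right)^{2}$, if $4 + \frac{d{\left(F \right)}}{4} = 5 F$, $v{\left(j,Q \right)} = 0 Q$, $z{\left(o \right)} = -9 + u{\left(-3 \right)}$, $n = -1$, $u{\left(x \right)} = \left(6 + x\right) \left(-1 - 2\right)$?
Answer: $17956$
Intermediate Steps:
$u{\left(x \right)} = -18 - 3 x$ ($u{\left(x \right)} = \left(6 + x\right) \left(-3\right) = -18 - 3 x$)
$z{\left(o \right)} = -18$ ($z{\left(o \right)} = -9 - 9 = -18$)
$v{\left(j,Q \right)} = 0$
$d{\left(F \right)} = -16 + 20 F$ ($d{\left(F \right)} = -16 + 4 \cdot 5 F = -16 + 20 F$)
$\left(\left(d{\left(v{\left(n,-3 \right)} \right)} - 100\right) + z{\left(7 \right)}\right)^{2} = \left(\left(\left(-16 + 20 \cdot 0\right) - 100\right) - 18\right)^{2} = \left(\left(\left(-16 + 0\right) - 100\right) - 18\right)^{2} = \left(\left(-16 - 100\right) - 18\right)^{2} = \left(-116 - 18\right)^{2} = \left(-134\right)^{2} = 17956$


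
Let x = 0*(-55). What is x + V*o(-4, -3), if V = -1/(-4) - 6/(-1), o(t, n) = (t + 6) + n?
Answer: -25/4 ≈ -6.2500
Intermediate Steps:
o(t, n) = 6 + n + t (o(t, n) = (6 + t) + n = 6 + n + t)
x = 0
V = 25/4 (V = -1*(-¼) - 6*(-1) = ¼ + 6 = 25/4 ≈ 6.2500)
x + V*o(-4, -3) = 0 + 25*(6 - 3 - 4)/4 = 0 + (25/4)*(-1) = 0 - 25/4 = -25/4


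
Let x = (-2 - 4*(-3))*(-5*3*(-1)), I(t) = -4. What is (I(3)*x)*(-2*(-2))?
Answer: -2400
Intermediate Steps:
x = 150 (x = (-2 + 12)*(-15*(-1)) = 10*15 = 150)
(I(3)*x)*(-2*(-2)) = (-4*150)*(-2*(-2)) = -600*4 = -2400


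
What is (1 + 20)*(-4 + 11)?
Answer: 147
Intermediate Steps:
(1 + 20)*(-4 + 11) = 21*7 = 147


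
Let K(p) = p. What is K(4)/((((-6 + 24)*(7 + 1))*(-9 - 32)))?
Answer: -1/1476 ≈ -0.00067751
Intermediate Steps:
K(4)/((((-6 + 24)*(7 + 1))*(-9 - 32))) = 4/((((-6 + 24)*(7 + 1))*(-9 - 32))) = 4/(((18*8)*(-41))) = 4/((144*(-41))) = 4/(-5904) = 4*(-1/5904) = -1/1476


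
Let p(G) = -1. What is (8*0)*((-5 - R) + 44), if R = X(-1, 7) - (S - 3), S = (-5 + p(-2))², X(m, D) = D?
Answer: 0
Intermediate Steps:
S = 36 (S = (-5 - 1)² = (-6)² = 36)
R = -26 (R = 7 - (36 - 3) = 7 - 1*33 = 7 - 33 = -26)
(8*0)*((-5 - R) + 44) = (8*0)*((-5 - 1*(-26)) + 44) = 0*((-5 + 26) + 44) = 0*(21 + 44) = 0*65 = 0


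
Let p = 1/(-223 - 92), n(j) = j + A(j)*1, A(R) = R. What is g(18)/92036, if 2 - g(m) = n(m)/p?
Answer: 5671/46018 ≈ 0.12323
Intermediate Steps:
n(j) = 2*j (n(j) = j + j*1 = j + j = 2*j)
p = -1/315 (p = 1/(-315) = -1/315 ≈ -0.0031746)
g(m) = 2 + 630*m (g(m) = 2 - 2*m/(-1/315) = 2 - 2*m*(-315) = 2 - (-630)*m = 2 + 630*m)
g(18)/92036 = (2 + 630*18)/92036 = (2 + 11340)*(1/92036) = 11342*(1/92036) = 5671/46018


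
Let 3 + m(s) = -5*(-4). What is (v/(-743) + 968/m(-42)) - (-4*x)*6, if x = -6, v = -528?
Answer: -1090664/12631 ≈ -86.348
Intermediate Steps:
m(s) = 17 (m(s) = -3 - 5*(-4) = -3 + 20 = 17)
(v/(-743) + 968/m(-42)) - (-4*x)*6 = (-528/(-743) + 968/17) - (-4*(-6))*6 = (-528*(-1/743) + 968*(1/17)) - 24*6 = (528/743 + 968/17) - 1*144 = 728200/12631 - 144 = -1090664/12631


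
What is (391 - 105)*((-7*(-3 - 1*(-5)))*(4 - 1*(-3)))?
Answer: -28028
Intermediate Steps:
(391 - 105)*((-7*(-3 - 1*(-5)))*(4 - 1*(-3))) = 286*((-7*(-3 + 5))*(4 + 3)) = 286*(-7*2*7) = 286*(-14*7) = 286*(-98) = -28028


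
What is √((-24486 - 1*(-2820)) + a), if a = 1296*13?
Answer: I*√4818 ≈ 69.412*I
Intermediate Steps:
a = 16848
√((-24486 - 1*(-2820)) + a) = √((-24486 - 1*(-2820)) + 16848) = √((-24486 + 2820) + 16848) = √(-21666 + 16848) = √(-4818) = I*√4818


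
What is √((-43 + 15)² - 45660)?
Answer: 2*I*√11219 ≈ 211.84*I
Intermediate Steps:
√((-43 + 15)² - 45660) = √((-28)² - 45660) = √(784 - 45660) = √(-44876) = 2*I*√11219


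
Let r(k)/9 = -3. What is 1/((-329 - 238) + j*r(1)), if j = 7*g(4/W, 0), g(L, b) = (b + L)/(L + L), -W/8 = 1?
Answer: -2/1323 ≈ -0.0015117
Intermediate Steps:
W = -8 (W = -8*1 = -8)
r(k) = -27 (r(k) = 9*(-3) = -27)
g(L, b) = (L + b)/(2*L) (g(L, b) = (L + b)/((2*L)) = (L + b)*(1/(2*L)) = (L + b)/(2*L))
j = 7/2 (j = 7*((4/(-8) + 0)/(2*((4/(-8))))) = 7*((4*(-⅛) + 0)/(2*((4*(-⅛))))) = 7*((-½ + 0)/(2*(-½))) = 7*((½)*(-2)*(-½)) = 7*(½) = 7/2 ≈ 3.5000)
1/((-329 - 238) + j*r(1)) = 1/((-329 - 238) + (7/2)*(-27)) = 1/(-567 - 189/2) = 1/(-1323/2) = -2/1323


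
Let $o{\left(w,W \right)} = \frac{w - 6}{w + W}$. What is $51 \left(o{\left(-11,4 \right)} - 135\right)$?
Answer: $- \frac{47328}{7} \approx -6761.1$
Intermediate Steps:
$o{\left(w,W \right)} = \frac{-6 + w}{W + w}$
$51 \left(o{\left(-11,4 \right)} - 135\right) = 51 \left(\frac{-6 - 11}{4 - 11} - 135\right) = 51 \left(\frac{1}{-7} \left(-17\right) - 135\right) = 51 \left(\left(- \frac{1}{7}\right) \left(-17\right) - 135\right) = 51 \left(\frac{17}{7} - 135\right) = 51 \left(- \frac{928}{7}\right) = - \frac{47328}{7}$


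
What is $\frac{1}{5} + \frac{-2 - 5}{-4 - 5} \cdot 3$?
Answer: $\frac{38}{15} \approx 2.5333$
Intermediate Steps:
$\frac{1}{5} + \frac{-2 - 5}{-4 - 5} \cdot 3 = \frac{1}{5} + - \frac{7}{-9} \cdot 3 = \frac{1}{5} + \left(-7\right) \left(- \frac{1}{9}\right) 3 = \frac{1}{5} + \frac{7}{9} \cdot 3 = \frac{1}{5} + \frac{7}{3} = \frac{38}{15}$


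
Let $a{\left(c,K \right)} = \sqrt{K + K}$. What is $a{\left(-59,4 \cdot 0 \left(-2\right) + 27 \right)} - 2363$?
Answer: $-2363 + 3 \sqrt{6} \approx -2355.7$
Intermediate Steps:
$a{\left(c,K \right)} = \sqrt{2} \sqrt{K}$ ($a{\left(c,K \right)} = \sqrt{2 K} = \sqrt{2} \sqrt{K}$)
$a{\left(-59,4 \cdot 0 \left(-2\right) + 27 \right)} - 2363 = \sqrt{2} \sqrt{4 \cdot 0 \left(-2\right) + 27} - 2363 = \sqrt{2} \sqrt{0 \left(-2\right) + 27} - 2363 = \sqrt{2} \sqrt{0 + 27} - 2363 = \sqrt{2} \sqrt{27} - 2363 = \sqrt{2} \cdot 3 \sqrt{3} - 2363 = 3 \sqrt{6} - 2363 = -2363 + 3 \sqrt{6}$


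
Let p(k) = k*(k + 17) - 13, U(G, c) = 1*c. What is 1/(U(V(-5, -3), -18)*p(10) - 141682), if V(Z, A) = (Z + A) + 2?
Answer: -1/146308 ≈ -6.8349e-6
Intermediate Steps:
V(Z, A) = 2 + A + Z (V(Z, A) = (A + Z) + 2 = 2 + A + Z)
U(G, c) = c
p(k) = -13 + k*(17 + k) (p(k) = k*(17 + k) - 13 = -13 + k*(17 + k))
1/(U(V(-5, -3), -18)*p(10) - 141682) = 1/(-18*(-13 + 10² + 17*10) - 141682) = 1/(-18*(-13 + 100 + 170) - 141682) = 1/(-18*257 - 141682) = 1/(-4626 - 141682) = 1/(-146308) = -1/146308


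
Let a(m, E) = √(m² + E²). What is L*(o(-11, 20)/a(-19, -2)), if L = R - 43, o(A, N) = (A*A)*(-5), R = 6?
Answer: 4477*√365/73 ≈ 1171.7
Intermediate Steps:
o(A, N) = -5*A² (o(A, N) = A²*(-5) = -5*A²)
L = -37 (L = 6 - 43 = -37)
a(m, E) = √(E² + m²)
L*(o(-11, 20)/a(-19, -2)) = -37*(-5*(-11)²)/(√((-2)² + (-19)²)) = -37*(-5*121)/(√(4 + 361)) = -(-22385)/(√365) = -(-22385)*√365/365 = -(-4477)*√365/73 = 4477*√365/73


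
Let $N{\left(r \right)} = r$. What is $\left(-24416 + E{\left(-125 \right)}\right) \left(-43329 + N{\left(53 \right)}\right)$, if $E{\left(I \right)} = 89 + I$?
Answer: $1058184752$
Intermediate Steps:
$\left(-24416 + E{\left(-125 \right)}\right) \left(-43329 + N{\left(53 \right)}\right) = \left(-24416 + \left(89 - 125\right)\right) \left(-43329 + 53\right) = \left(-24416 - 36\right) \left(-43276\right) = \left(-24452\right) \left(-43276\right) = 1058184752$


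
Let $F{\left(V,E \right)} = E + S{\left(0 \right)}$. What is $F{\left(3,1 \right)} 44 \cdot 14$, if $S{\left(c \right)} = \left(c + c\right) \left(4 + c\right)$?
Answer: $616$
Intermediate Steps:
$S{\left(c \right)} = 2 c \left(4 + c\right)$
$F{\left(V,E \right)} = E$ ($F{\left(V,E \right)} = E + 2 \cdot 0 \left(4 + 0\right) = E + 2 \cdot 0 \cdot 4 = E + 0 = E$)
$F{\left(3,1 \right)} 44 \cdot 14 = 1 \cdot 44 \cdot 14 = 44 \cdot 14 = 616$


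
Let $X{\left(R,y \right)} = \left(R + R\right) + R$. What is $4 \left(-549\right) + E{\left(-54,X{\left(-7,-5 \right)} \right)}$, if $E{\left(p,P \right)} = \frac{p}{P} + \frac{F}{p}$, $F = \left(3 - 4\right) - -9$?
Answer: $- \frac{414586}{189} \approx -2193.6$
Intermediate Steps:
$X{\left(R,y \right)} = 3 R$ ($X{\left(R,y \right)} = 2 R + R = 3 R$)
$F = 8$ ($F = -1 + 9 = 8$)
$E{\left(p,P \right)} = \frac{8}{p} + \frac{p}{P}$ ($E{\left(p,P \right)} = \frac{p}{P} + \frac{8}{p} = \frac{8}{p} + \frac{p}{P}$)
$4 \left(-549\right) + E{\left(-54,X{\left(-7,-5 \right)} \right)} = 4 \left(-549\right) + \left(\frac{8}{-54} - \frac{54}{3 \left(-7\right)}\right) = -2196 - \left(\frac{4}{27} + \frac{54}{-21}\right) = -2196 - - \frac{458}{189} = -2196 + \left(- \frac{4}{27} + \frac{18}{7}\right) = -2196 + \frac{458}{189} = - \frac{414586}{189}$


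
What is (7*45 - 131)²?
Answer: 33856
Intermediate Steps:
(7*45 - 131)² = (315 - 131)² = 184² = 33856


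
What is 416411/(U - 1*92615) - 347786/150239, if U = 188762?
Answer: 29122591687/14445029133 ≈ 2.0161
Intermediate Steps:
416411/(U - 1*92615) - 347786/150239 = 416411/(188762 - 1*92615) - 347786/150239 = 416411/(188762 - 92615) - 347786*1/150239 = 416411/96147 - 347786/150239 = 29122591687/14445029133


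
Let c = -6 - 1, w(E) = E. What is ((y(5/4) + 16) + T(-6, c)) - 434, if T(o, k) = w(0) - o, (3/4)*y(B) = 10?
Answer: -1196/3 ≈ -398.67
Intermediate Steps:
y(B) = 40/3 (y(B) = (4/3)*10 = 40/3)
c = -7
T(o, k) = -o (T(o, k) = 0 - o = -o)
((y(5/4) + 16) + T(-6, c)) - 434 = ((40/3 + 16) - 1*(-6)) - 434 = (88/3 + 6) - 434 = 106/3 - 434 = -1196/3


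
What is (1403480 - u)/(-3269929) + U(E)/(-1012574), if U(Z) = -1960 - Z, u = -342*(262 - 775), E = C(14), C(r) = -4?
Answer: -618539659196/1655522543623 ≈ -0.37362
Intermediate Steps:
E = -4
u = 175446 (u = -342*(-513) = 175446)
(1403480 - u)/(-3269929) + U(E)/(-1012574) = (1403480 - 1*175446)/(-3269929) + (-1960 - 1*(-4))/(-1012574) = (1403480 - 175446)*(-1/3269929) + (-1960 + 4)*(-1/1012574) = 1228034*(-1/3269929) - 1956*(-1/1012574) = -1228034/3269929 + 978/506287 = -618539659196/1655522543623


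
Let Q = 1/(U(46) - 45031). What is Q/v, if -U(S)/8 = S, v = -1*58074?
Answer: 1/2636501526 ≈ 3.7929e-10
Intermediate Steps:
v = -58074
U(S) = -8*S
Q = -1/45399 (Q = 1/(-8*46 - 45031) = 1/(-368 - 45031) = 1/(-45399) = -1/45399 ≈ -2.2027e-5)
Q/v = -1/45399/(-58074) = -1/45399*(-1/58074) = 1/2636501526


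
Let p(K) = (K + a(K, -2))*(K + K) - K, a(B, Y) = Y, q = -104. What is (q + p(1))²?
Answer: 11449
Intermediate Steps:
p(K) = -K + 2*K*(-2 + K) (p(K) = (K - 2)*(K + K) - K = (-2 + K)*(2*K) - K = 2*K*(-2 + K) - K = -K + 2*K*(-2 + K))
(q + p(1))² = (-104 + 1*(-5 + 2*1))² = (-104 + 1*(-5 + 2))² = (-104 + 1*(-3))² = (-104 - 3)² = (-107)² = 11449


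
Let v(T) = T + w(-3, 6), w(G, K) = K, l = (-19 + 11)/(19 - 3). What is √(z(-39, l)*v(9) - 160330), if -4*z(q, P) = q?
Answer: I*√640735/2 ≈ 400.23*I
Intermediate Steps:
l = -½ (l = -8/16 = -8*1/16 = -½ ≈ -0.50000)
z(q, P) = -q/4
v(T) = 6 + T (v(T) = T + 6 = 6 + T)
√(z(-39, l)*v(9) - 160330) = √((-¼*(-39))*(6 + 9) - 160330) = √((39/4)*15 - 160330) = √(585/4 - 160330) = √(-640735/4) = I*√640735/2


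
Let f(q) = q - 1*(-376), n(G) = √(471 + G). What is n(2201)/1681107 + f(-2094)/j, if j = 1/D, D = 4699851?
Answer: -8074344018 + 4*√167/1681107 ≈ -8.0743e+9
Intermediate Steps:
f(q) = 376 + q (f(q) = q + 376 = 376 + q)
j = 1/4699851 ≈ 2.1277e-7
n(2201)/1681107 + f(-2094)/j = √(471 + 2201)/1681107 + (376 - 2094)/(1/4699851) = √2672*(1/1681107) - 1718*4699851 = (4*√167)*(1/1681107) - 8074344018 = 4*√167/1681107 - 8074344018 = -8074344018 + 4*√167/1681107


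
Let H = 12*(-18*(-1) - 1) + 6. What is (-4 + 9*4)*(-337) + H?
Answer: -10574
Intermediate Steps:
H = 210 (H = 12*(-3*(-6) - 1) + 6 = 12*(18 - 1) + 6 = 12*17 + 6 = 204 + 6 = 210)
(-4 + 9*4)*(-337) + H = (-4 + 9*4)*(-337) + 210 = (-4 + 36)*(-337) + 210 = 32*(-337) + 210 = -10784 + 210 = -10574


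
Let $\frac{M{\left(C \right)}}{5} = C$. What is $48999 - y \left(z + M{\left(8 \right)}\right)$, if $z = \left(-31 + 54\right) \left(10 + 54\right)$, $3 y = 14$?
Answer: $41943$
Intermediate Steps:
$M{\left(C \right)} = 5 C$
$y = \frac{14}{3}$ ($y = \frac{1}{3} \cdot 14 = \frac{14}{3} \approx 4.6667$)
$z = 1472$ ($z = 23 \cdot 64 = 1472$)
$48999 - y \left(z + M{\left(8 \right)}\right) = 48999 - \frac{14 \left(1472 + 5 \cdot 8\right)}{3} = 48999 - \frac{14 \left(1472 + 40\right)}{3} = 48999 - \frac{14}{3} \cdot 1512 = 48999 - 7056 = 41943$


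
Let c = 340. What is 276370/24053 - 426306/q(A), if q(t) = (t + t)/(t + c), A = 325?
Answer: -681868927447/1563445 ≈ -4.3613e+5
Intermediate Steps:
q(t) = 2*t/(340 + t) (q(t) = (t + t)/(t + 340) = (2*t)/(340 + t) = 2*t/(340 + t))
276370/24053 - 426306/q(A) = 276370/24053 - 426306/(2*325/(340 + 325)) = 276370*(1/24053) - 426306/(2*325/665) = 276370/24053 - 426306/(2*325*(1/665)) = 276370/24053 - 426306/130/133 = 276370/24053 - 426306*133/130 = 276370/24053 - 28349349/65 = -681868927447/1563445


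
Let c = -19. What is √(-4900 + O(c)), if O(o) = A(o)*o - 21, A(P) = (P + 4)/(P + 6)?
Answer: 19*I*√2314/13 ≈ 70.306*I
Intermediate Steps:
A(P) = (4 + P)/(6 + P)
O(o) = -21 + o*(4 + o)/(6 + o) (O(o) = ((4 + o)/(6 + o))*o - 21 = o*(4 + o)/(6 + o) - 21 = -21 + o*(4 + o)/(6 + o))
√(-4900 + O(c)) = √(-4900 + (-126 + (-19)² - 17*(-19))/(6 - 19)) = √(-4900 + (-126 + 361 + 323)/(-13)) = √(-4900 - 1/13*558) = √(-4900 - 558/13) = √(-64258/13) = 19*I*√2314/13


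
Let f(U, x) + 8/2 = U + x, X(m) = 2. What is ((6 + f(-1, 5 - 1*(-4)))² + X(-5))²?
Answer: 10404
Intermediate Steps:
f(U, x) = -4 + U + x (f(U, x) = -4 + (U + x) = -4 + U + x)
((6 + f(-1, 5 - 1*(-4)))² + X(-5))² = ((6 + (-4 - 1 + (5 - 1*(-4))))² + 2)² = ((6 + (-4 - 1 + (5 + 4)))² + 2)² = ((6 + (-4 - 1 + 9))² + 2)² = ((6 + 4)² + 2)² = (10² + 2)² = (100 + 2)² = 102² = 10404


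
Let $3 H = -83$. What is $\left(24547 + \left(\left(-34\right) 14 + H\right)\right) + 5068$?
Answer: $\frac{87334}{3} \approx 29111.0$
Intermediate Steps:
$H = - \frac{83}{3}$ ($H = \frac{1}{3} \left(-83\right) = - \frac{83}{3} \approx -27.667$)
$\left(24547 + \left(\left(-34\right) 14 + H\right)\right) + 5068 = \left(24547 - \frac{1511}{3}\right) + 5068 = \frac{72130}{3} + 5068 = \frac{87334}{3}$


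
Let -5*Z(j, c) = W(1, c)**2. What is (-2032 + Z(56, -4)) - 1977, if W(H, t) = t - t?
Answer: -4009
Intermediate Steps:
W(H, t) = 0
Z(j, c) = 0 (Z(j, c) = -1/5*0**2 = -1/5*0 = 0)
(-2032 + Z(56, -4)) - 1977 = (-2032 + 0) - 1977 = -2032 - 1977 = -4009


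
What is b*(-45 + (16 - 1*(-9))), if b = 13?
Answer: -260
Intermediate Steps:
b*(-45 + (16 - 1*(-9))) = 13*(-45 + (16 - 1*(-9))) = 13*(-45 + (16 + 9)) = 13*(-45 + 25) = 13*(-20) = -260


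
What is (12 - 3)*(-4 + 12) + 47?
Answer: 119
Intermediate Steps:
(12 - 3)*(-4 + 12) + 47 = 9*8 + 47 = 72 + 47 = 119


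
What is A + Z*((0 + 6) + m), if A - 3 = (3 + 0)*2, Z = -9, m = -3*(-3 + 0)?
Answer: -126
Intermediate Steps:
m = 9 (m = -3*(-3) = 9)
A = 9 (A = 3 + (3 + 0)*2 = 3 + 3*2 = 3 + 6 = 9)
A + Z*((0 + 6) + m) = 9 - 9*((0 + 6) + 9) = 9 - 9*(6 + 9) = 9 - 9*15 = 9 - 135 = -126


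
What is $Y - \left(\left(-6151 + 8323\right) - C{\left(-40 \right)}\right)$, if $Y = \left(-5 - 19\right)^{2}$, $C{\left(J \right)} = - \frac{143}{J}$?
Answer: $- \frac{63697}{40} \approx -1592.4$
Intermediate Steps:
$Y = 576$ ($Y = \left(-24\right)^{2} = 576$)
$Y - \left(\left(-6151 + 8323\right) - C{\left(-40 \right)}\right) = 576 - \left(\left(-6151 + 8323\right) - - \frac{143}{-40}\right) = 576 - \left(2172 - \left(-143\right) \left(- \frac{1}{40}\right)\right) = 576 - \left(2172 - \frac{143}{40}\right) = 576 - \frac{86737}{40} = - \frac{63697}{40}$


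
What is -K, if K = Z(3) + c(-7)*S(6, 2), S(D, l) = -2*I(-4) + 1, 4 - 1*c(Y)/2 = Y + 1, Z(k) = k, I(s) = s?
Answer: -183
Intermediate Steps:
c(Y) = 6 - 2*Y (c(Y) = 8 - 2*(Y + 1) = 8 - 2*(1 + Y) = 8 + (-2 - 2*Y) = 6 - 2*Y)
S(D, l) = 9 (S(D, l) = -2*(-4) + 1 = 8 + 1 = 9)
K = 183 (K = 3 + (6 - 2*(-7))*9 = 3 + (6 + 14)*9 = 3 + 20*9 = 3 + 180 = 183)
-K = -1*183 = -183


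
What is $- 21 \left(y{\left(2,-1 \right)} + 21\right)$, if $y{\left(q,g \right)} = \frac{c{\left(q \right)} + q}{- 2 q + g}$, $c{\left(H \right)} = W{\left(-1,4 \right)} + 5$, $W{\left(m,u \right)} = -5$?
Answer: $- \frac{2163}{5} \approx -432.6$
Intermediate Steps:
$c{\left(H \right)} = 0$ ($c{\left(H \right)} = -5 + 5 = 0$)
$y{\left(q,g \right)} = \frac{q}{g - 2 q}$ ($y{\left(q,g \right)} = \frac{0 + q}{- 2 q + g} = \frac{q}{g - 2 q}$)
$- 21 \left(y{\left(2,-1 \right)} + 21\right) = - 21 \left(\frac{2}{-1 - 4} + 21\right) = - 21 \left(\frac{2}{-5} + 21\right) = - 21 \left(2 \left(- \frac{1}{5}\right) + 21\right) = - 21 \left(- \frac{2}{5} + 21\right) = \left(-21\right) \frac{103}{5} = - \frac{2163}{5}$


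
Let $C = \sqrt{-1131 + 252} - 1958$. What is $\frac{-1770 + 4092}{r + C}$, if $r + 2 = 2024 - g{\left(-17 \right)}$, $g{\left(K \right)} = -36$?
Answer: $\frac{5400}{253} - \frac{54 i \sqrt{879}}{253} \approx 21.344 - 6.328 i$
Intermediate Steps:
$C = -1958 + i \sqrt{879}$ ($C = \sqrt{-879} - 1958 = i \sqrt{879} - 1958 = -1958 + i \sqrt{879} \approx -1958.0 + 29.648 i$)
$r = 2058$ ($r = -2 + \left(2024 - -36\right) = -2 + \left(2024 + 36\right) = -2 + 2060 = 2058$)
$\frac{-1770 + 4092}{r + C} = \frac{-1770 + 4092}{2058 - \left(1958 - i \sqrt{879}\right)} = \frac{2322}{100 + i \sqrt{879}}$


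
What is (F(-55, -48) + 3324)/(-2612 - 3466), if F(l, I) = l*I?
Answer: -994/1013 ≈ -0.98124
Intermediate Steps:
F(l, I) = I*l
(F(-55, -48) + 3324)/(-2612 - 3466) = (-48*(-55) + 3324)/(-2612 - 3466) = (2640 + 3324)/(-6078) = 5964*(-1/6078) = -994/1013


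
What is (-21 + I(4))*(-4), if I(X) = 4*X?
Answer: 20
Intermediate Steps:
(-21 + I(4))*(-4) = (-21 + 4*4)*(-4) = (-21 + 16)*(-4) = -5*(-4) = 20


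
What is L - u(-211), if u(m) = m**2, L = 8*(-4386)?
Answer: -79609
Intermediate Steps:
L = -35088
L - u(-211) = -35088 - 1*(-211)**2 = -35088 - 1*44521 = -35088 - 44521 = -79609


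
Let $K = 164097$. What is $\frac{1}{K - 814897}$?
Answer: $- \frac{1}{650800} \approx -1.5366 \cdot 10^{-6}$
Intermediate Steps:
$\frac{1}{K - 814897} = \frac{1}{164097 - 814897} = \frac{1}{-650800} = - \frac{1}{650800}$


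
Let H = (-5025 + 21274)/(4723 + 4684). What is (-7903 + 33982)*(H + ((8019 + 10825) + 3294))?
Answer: 5431431994785/9407 ≈ 5.7738e+8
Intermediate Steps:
H = 16249/9407 ≈ 1.7273
(-7903 + 33982)*(H + ((8019 + 10825) + 3294)) = (-7903 + 33982)*(16249/9407 + ((8019 + 10825) + 3294)) = 26079*(16249/9407 + (18844 + 3294)) = 26079*(16249/9407 + 22138) = 26079*(208268415/9407) = 5431431994785/9407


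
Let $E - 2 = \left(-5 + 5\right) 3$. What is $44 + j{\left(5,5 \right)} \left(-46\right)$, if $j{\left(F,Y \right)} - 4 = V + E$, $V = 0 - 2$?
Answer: $-140$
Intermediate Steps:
$V = -2$
$E = 2$ ($E = 2 + \left(-5 + 5\right) 3 = 2 + 0 \cdot 3 = 2 + 0 = 2$)
$j{\left(F,Y \right)} = 4$ ($j{\left(F,Y \right)} = 4 + \left(-2 + 2\right) = 4 + 0 = 4$)
$44 + j{\left(5,5 \right)} \left(-46\right) = 44 + 4 \left(-46\right) = 44 - 184 = -140$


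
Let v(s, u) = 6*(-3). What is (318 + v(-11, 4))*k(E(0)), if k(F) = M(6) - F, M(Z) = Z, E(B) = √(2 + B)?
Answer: 1800 - 300*√2 ≈ 1375.7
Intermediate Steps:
v(s, u) = -18
k(F) = 6 - F
(318 + v(-11, 4))*k(E(0)) = (318 - 18)*(6 - √(2 + 0)) = 300*(6 - √2) = 1800 - 300*√2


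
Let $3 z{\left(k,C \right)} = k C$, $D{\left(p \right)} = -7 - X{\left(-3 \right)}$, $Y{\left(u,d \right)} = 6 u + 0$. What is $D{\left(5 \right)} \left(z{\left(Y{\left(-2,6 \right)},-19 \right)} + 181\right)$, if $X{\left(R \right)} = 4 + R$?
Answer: $-2056$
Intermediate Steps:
$Y{\left(u,d \right)} = 6 u$
$D{\left(p \right)} = -8$ ($D{\left(p \right)} = -7 - \left(4 - 3\right) = -7 - 1 = -8$)
$z{\left(k,C \right)} = \frac{C k}{3}$ ($z{\left(k,C \right)} = \frac{k C}{3} = \frac{C k}{3}$)
$D{\left(5 \right)} \left(z{\left(Y{\left(-2,6 \right)},-19 \right)} + 181\right) = - 8 \left(\frac{1}{3} \left(-19\right) 6 \left(-2\right) + 181\right) = - 8 \left(\frac{1}{3} \left(-19\right) \left(-12\right) + 181\right) = - 8 \left(76 + 181\right) = \left(-8\right) 257 = -2056$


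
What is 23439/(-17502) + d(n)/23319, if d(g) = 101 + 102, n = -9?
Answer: -181007045/136043046 ≈ -1.3305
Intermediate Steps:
d(g) = 203
23439/(-17502) + d(n)/23319 = 23439/(-17502) + 203/23319 = 23439*(-1/17502) + 203*(1/23319) = -7813/5834 + 203/23319 = -181007045/136043046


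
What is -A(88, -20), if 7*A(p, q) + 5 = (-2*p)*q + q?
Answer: -3495/7 ≈ -499.29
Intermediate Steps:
A(p, q) = -5/7 + q/7 - 2*p*q/7 (A(p, q) = -5/7 + ((-2*p)*q + q)/7 = -5/7 + (-2*p*q + q)/7 = -5/7 + (q - 2*p*q)/7 = -5/7 + (q/7 - 2*p*q/7) = -5/7 + q/7 - 2*p*q/7)
-A(88, -20) = -(-5/7 + (1/7)*(-20) - 2/7*88*(-20)) = -(-5/7 - 20/7 + 3520/7) = -1*3495/7 = -3495/7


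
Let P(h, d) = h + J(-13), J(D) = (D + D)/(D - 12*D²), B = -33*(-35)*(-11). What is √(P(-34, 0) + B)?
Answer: I*√314003297/157 ≈ 112.87*I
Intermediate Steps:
B = -12705 (B = 1155*(-11) = -12705)
J(D) = 2*D/(D - 12*D²) (J(D) = (2*D)/(D - 12*D²) = 2*D/(D - 12*D²))
P(h, d) = 2/157 + h (P(h, d) = h - 2/(-1 + 12*(-13)) = h - 2/(-1 - 156) = h - 2/(-157) = h - 2*(-1/157) = h + 2/157 = 2/157 + h)
√(P(-34, 0) + B) = √((2/157 - 34) - 12705) = √(-5336/157 - 12705) = √(-2000021/157) = I*√314003297/157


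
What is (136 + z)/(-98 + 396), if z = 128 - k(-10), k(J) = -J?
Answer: 127/149 ≈ 0.85235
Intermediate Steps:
z = 118 (z = 128 - (-1)*(-10) = 128 - 1*10 = 128 - 10 = 118)
(136 + z)/(-98 + 396) = (136 + 118)/(-98 + 396) = 254/298 = 254*(1/298) = 127/149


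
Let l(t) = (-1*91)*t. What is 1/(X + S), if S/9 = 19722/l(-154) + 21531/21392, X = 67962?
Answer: 21413392/1455762136827 ≈ 1.4709e-5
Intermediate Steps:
l(t) = -91*t
S = 465189723/21413392 (S = 9*(19722/((-91*(-154))) + 21531/21392) = 9*(19722/14014 + 21531*(1/21392)) = 9*(19722*(1/14014) + 21531/21392) = 9*(9861/7007 + 21531/21392) = 9*(51687747/21413392) = 465189723/21413392 ≈ 21.724)
1/(X + S) = 1/(67962 + 465189723/21413392) = 1/(1455762136827/21413392) = 21413392/1455762136827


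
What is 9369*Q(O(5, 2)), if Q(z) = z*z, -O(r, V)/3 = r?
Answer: 2108025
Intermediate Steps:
O(r, V) = -3*r
Q(z) = z**2
9369*Q(O(5, 2)) = 9369*(-3*5)**2 = 9369*(-15)**2 = 9369*225 = 2108025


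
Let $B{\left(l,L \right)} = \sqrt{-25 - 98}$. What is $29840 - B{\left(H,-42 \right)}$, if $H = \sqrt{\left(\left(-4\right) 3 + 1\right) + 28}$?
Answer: $29840 - i \sqrt{123} \approx 29840.0 - 11.091 i$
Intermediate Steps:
$H = \sqrt{17}$ ($H = \sqrt{\left(-12 + 1\right) + 28} = \sqrt{-11 + 28} = \sqrt{17} \approx 4.1231$)
$B{\left(l,L \right)} = i \sqrt{123}$ ($B{\left(l,L \right)} = \sqrt{-123} = i \sqrt{123}$)
$29840 - B{\left(H,-42 \right)} = 29840 - i \sqrt{123}$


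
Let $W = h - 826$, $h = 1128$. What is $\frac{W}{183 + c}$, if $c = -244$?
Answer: $- \frac{302}{61} \approx -4.9508$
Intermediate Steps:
$W = 302$ ($W = 1128 - 826 = 302$)
$\frac{W}{183 + c} = \frac{302}{183 - 244} = \frac{302}{-61} = 302 \left(- \frac{1}{61}\right) = - \frac{302}{61}$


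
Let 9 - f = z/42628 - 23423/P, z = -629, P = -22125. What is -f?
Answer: -127182059/15985500 ≈ -7.9561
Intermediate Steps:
f = 127182059/15985500 (f = 9 - (-629/42628 - 23423/(-22125)) = 9 - (-629*1/42628 - 23423*(-1/22125)) = 9 - (-629/42628 + 397/375) = 9 - 1*16687441/15985500 = 9 - 16687441/15985500 = 127182059/15985500 ≈ 7.9561)
-f = -1*127182059/15985500 = -127182059/15985500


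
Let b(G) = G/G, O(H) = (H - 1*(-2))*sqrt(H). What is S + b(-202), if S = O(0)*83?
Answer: 1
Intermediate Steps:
O(H) = sqrt(H)*(2 + H) (O(H) = (H + 2)*sqrt(H) = (2 + H)*sqrt(H) = sqrt(H)*(2 + H))
b(G) = 1
S = 0 (S = (sqrt(0)*(2 + 0))*83 = (0*2)*83 = 0*83 = 0)
S + b(-202) = 0 + 1 = 1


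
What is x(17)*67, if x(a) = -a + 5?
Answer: -804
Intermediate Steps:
x(a) = 5 - a
x(17)*67 = (5 - 1*17)*67 = (5 - 17)*67 = -12*67 = -804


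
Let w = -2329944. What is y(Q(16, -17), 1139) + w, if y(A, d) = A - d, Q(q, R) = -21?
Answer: -2331104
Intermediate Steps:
y(Q(16, -17), 1139) + w = (-21 - 1*1139) - 2329944 = (-21 - 1139) - 2329944 = -1160 - 2329944 = -2331104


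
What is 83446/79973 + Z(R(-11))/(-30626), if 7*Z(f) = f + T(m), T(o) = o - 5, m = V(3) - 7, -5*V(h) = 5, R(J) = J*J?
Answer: 8940341644/8572385843 ≈ 1.0429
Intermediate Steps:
R(J) = J**2
V(h) = -1 (V(h) = -1/5*5 = -1)
m = -8 (m = -1 - 7 = -8)
T(o) = -5 + o
Z(f) = -13/7 + f/7 (Z(f) = (f + (-5 - 8))/7 = (f - 13)/7 = (-13 + f)/7 = -13/7 + f/7)
83446/79973 + Z(R(-11))/(-30626) = 83446/79973 + (-13/7 + (1/7)*(-11)**2)/(-30626) = 83446*(1/79973) + (-13/7 + (1/7)*121)*(-1/30626) = 83446/79973 + (-13/7 + 121/7)*(-1/30626) = 83446/79973 + (108/7)*(-1/30626) = 83446/79973 - 54/107191 = 8940341644/8572385843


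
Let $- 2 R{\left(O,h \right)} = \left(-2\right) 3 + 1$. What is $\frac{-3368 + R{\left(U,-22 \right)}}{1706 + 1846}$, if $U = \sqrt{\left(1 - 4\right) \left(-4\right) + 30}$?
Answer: $- \frac{6731}{7104} \approx -0.94749$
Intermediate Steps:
$U = \sqrt{42}$ ($U = \sqrt{\left(-3\right) \left(-4\right) + 30} = \sqrt{12 + 30} = \sqrt{42} \approx 6.4807$)
$R{\left(O,h \right)} = \frac{5}{2}$ ($R{\left(O,h \right)} = - \frac{\left(-2\right) 3 + 1}{2} = - \frac{-6 + 1}{2} = \left(- \frac{1}{2}\right) \left(-5\right) = \frac{5}{2}$)
$\frac{-3368 + R{\left(U,-22 \right)}}{1706 + 1846} = \frac{-3368 + \frac{5}{2}}{1706 + 1846} = - \frac{6731}{2 \cdot 3552} = \left(- \frac{6731}{2}\right) \frac{1}{3552} = - \frac{6731}{7104}$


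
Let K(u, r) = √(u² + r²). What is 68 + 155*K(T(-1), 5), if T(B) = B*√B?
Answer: 68 + 310*√6 ≈ 827.34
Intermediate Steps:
T(B) = B^(3/2)
K(u, r) = √(r² + u²)
68 + 155*K(T(-1), 5) = 68 + 155*√(5² + ((-1)^(3/2))²) = 68 + 155*√(25 + (-I)²) = 68 + 155*√(25 - 1) = 68 + 155*√24 = 68 + 155*(2*√6) = 68 + 310*√6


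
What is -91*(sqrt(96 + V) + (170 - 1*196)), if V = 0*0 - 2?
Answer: 2366 - 91*sqrt(94) ≈ 1483.7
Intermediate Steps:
V = -2 (V = 0 - 2 = -2)
-91*(sqrt(96 + V) + (170 - 1*196)) = -91*(sqrt(96 - 2) + (170 - 1*196)) = -91*(sqrt(94) + (170 - 196)) = -91*(sqrt(94) - 26) = -91*(-26 + sqrt(94)) = 2366 - 91*sqrt(94)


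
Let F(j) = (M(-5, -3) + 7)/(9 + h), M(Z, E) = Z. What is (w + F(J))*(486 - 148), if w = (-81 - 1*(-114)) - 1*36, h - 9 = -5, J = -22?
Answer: -962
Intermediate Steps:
h = 4 (h = 9 - 5 = 4)
w = -3 (w = (-81 + 114) - 36 = 33 - 36 = -3)
F(j) = 2/13 (F(j) = (-5 + 7)/(9 + 4) = 2/13)
(w + F(J))*(486 - 148) = (-3 + 2/13)*(486 - 148) = -37/13*338 = -962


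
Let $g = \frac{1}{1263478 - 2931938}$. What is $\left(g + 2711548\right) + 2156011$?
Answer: $\frac{8121327489139}{1668460} \approx 4.8676 \cdot 10^{6}$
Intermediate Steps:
$g = - \frac{1}{1668460}$ ($g = \frac{1}{-1668460} = - \frac{1}{1668460} \approx -5.9936 \cdot 10^{-7}$)
$\left(g + 2711548\right) + 2156011 = \left(- \frac{1}{1668460} + 2711548\right) + 2156011 = \frac{4524109376079}{1668460} + 2156011 = \frac{8121327489139}{1668460}$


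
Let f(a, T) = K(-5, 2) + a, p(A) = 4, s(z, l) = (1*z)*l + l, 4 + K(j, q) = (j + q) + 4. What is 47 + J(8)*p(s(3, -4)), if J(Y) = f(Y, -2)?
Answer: 67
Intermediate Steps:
K(j, q) = j + q (K(j, q) = -4 + ((j + q) + 4) = -4 + (4 + j + q) = j + q)
s(z, l) = l + l*z (s(z, l) = z*l + l = l*z + l = l + l*z)
f(a, T) = -3 + a (f(a, T) = (-5 + 2) + a = -3 + a)
J(Y) = -3 + Y
47 + J(8)*p(s(3, -4)) = 47 + (-3 + 8)*4 = 47 + 5*4 = 47 + 20 = 67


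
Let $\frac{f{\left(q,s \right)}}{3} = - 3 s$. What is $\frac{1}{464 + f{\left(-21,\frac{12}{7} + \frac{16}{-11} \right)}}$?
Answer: $\frac{77}{35548} \approx 0.0021661$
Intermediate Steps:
$f{\left(q,s \right)} = - 9 s$ ($f{\left(q,s \right)} = 3 \left(- 3 s\right) = - 9 s$)
$\frac{1}{464 + f{\left(-21,\frac{12}{7} + \frac{16}{-11} \right)}} = \frac{1}{464 - 9 \left(\frac{12}{7} + \frac{16}{-11}\right)} = \frac{1}{464 - 9 \left(12 \cdot \frac{1}{7} + 16 \left(- \frac{1}{11}\right)\right)} = \frac{1}{464 - 9 \left(\frac{12}{7} - \frac{16}{11}\right)} = \frac{1}{464 - \frac{180}{77}} = \frac{1}{\frac{35548}{77}} = \frac{77}{35548}$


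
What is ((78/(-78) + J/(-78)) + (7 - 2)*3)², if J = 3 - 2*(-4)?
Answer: 1168561/6084 ≈ 192.07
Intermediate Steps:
J = 11 (J = 3 + 8 = 11)
((78/(-78) + J/(-78)) + (7 - 2)*3)² = ((78/(-78) + 11/(-78)) + (7 - 2)*3)² = ((78*(-1/78) + 11*(-1/78)) + 5*3)² = ((-1 - 11/78) + 15)² = (-89/78 + 15)² = (1081/78)² = 1168561/6084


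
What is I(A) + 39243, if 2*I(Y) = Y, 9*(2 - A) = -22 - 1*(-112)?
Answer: 39239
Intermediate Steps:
A = -8 (A = 2 - (-22 - 1*(-112))/9 = 2 - (-22 + 112)/9 = 2 - 1/9*90 = 2 - 10 = -8)
I(Y) = Y/2
I(A) + 39243 = (1/2)*(-8) + 39243 = -4 + 39243 = 39239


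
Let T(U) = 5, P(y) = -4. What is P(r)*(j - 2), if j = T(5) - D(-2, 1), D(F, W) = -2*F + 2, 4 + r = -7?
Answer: 12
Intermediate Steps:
r = -11 (r = -4 - 7 = -11)
D(F, W) = 2 - 2*F
j = -1 (j = 5 - (2 - 2*(-2)) = 5 - (2 + 4) = 5 - 1*6 = 5 - 6 = -1)
P(r)*(j - 2) = -4*(-1 - 2) = -4*(-3) = 12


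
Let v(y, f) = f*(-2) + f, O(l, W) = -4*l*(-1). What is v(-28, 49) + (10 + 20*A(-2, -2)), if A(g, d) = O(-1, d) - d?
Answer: -79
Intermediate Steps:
O(l, W) = 4*l
A(g, d) = -4 - d (A(g, d) = 4*(-1) - d = -4 - d)
v(y, f) = -f (v(y, f) = -2*f + f = -f)
v(-28, 49) + (10 + 20*A(-2, -2)) = -1*49 + (10 + 20*(-4 - 1*(-2))) = -49 + (10 + 20*(-4 + 2)) = -49 + (10 + 20*(-2)) = -49 + (10 - 40) = -49 - 30 = -79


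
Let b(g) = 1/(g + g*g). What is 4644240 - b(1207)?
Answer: 6771561997439/1458056 ≈ 4.6442e+6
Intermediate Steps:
b(g) = 1/(g + g**2)
4644240 - b(1207) = 4644240 - 1/(1207*(1 + 1207)) = 4644240 - 1/(1207*1208) = 4644240 - 1*1/1458056 = 4644240 - 1/1458056 = 6771561997439/1458056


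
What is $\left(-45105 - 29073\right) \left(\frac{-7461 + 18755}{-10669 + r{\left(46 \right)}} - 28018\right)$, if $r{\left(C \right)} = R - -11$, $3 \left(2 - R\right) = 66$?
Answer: $\frac{11096565113322}{5339} \approx 2.0784 \cdot 10^{9}$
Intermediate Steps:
$R = -20$ ($R = 2 - 22 = -20$)
$r{\left(C \right)} = -9$ ($r{\left(C \right)} = -20 - -11 = -20 + 11 = -9$)
$\left(-45105 - 29073\right) \left(\frac{-7461 + 18755}{-10669 + r{\left(46 \right)}} - 28018\right) = \left(-45105 - 29073\right) \left(\frac{-7461 + 18755}{-10669 - 9} - 28018\right) = - 74178 \left(\frac{11294}{-10678} - 28018\right) = - 74178 \left(11294 \left(- \frac{1}{10678}\right) - 28018\right) = - 74178 \left(- \frac{5647}{5339} - 28018\right) = \left(-74178\right) \left(- \frac{149593749}{5339}\right) = \frac{11096565113322}{5339}$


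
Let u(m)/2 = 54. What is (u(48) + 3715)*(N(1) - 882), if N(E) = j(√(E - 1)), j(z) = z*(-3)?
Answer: -3371886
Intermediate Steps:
j(z) = -3*z
u(m) = 108 (u(m) = 2*54 = 108)
N(E) = -3*√(-1 + E) (N(E) = -3*√(E - 1) = -3*√(-1 + E))
(u(48) + 3715)*(N(1) - 882) = (108 + 3715)*(-3*√(-1 + 1) - 882) = 3823*(-3*√0 - 882) = 3823*(-3*0 - 882) = 3823*(0 - 882) = 3823*(-882) = -3371886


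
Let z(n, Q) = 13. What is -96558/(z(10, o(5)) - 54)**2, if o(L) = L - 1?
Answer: -96558/1681 ≈ -57.441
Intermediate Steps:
o(L) = -1 + L
-96558/(z(10, o(5)) - 54)**2 = -96558/(13 - 54)**2 = -96558/((-41)**2) = -96558/1681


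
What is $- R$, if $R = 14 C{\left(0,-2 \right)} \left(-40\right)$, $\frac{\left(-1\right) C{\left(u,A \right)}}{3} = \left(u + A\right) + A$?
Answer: $6720$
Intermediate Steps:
$C{\left(u,A \right)} = - 6 A - 3 u$ ($C{\left(u,A \right)} = - 3 \left(\left(u + A\right) + A\right) = - 3 \left(\left(A + u\right) + A\right) = - 3 \left(u + 2 A\right) = - 6 A - 3 u$)
$R = -6720$ ($R = 14 \left(\left(-6\right) \left(-2\right) - 0\right) \left(-40\right) = 14 \left(12 + 0\right) \left(-40\right) = 14 \cdot 12 \left(-40\right) = 168 \left(-40\right) = -6720$)
$- R = \left(-1\right) \left(-6720\right) = 6720$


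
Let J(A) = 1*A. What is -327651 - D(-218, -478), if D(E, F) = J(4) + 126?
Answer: -327781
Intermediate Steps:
J(A) = A
D(E, F) = 130 (D(E, F) = 4 + 126 = 130)
-327651 - D(-218, -478) = -327651 - 1*130 = -327651 - 130 = -327781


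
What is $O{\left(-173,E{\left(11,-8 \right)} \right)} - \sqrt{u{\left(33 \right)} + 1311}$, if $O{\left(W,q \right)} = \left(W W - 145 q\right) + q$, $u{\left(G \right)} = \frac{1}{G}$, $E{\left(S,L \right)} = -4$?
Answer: $30505 - \frac{208 \sqrt{33}}{33} \approx 30469.0$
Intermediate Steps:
$O{\left(W,q \right)} = W^{2} - 144 q$ ($O{\left(W,q \right)} = \left(W^{2} - 145 q\right) + q = W^{2} - 144 q$)
$O{\left(-173,E{\left(11,-8 \right)} \right)} - \sqrt{u{\left(33 \right)} + 1311} = \left(\left(-173\right)^{2} - -576\right) - \sqrt{\frac{1}{33} + 1311} = \left(29929 + 576\right) - \sqrt{\frac{1}{33} + 1311} = 30505 - \sqrt{\frac{43264}{33}} = 30505 - \frac{208 \sqrt{33}}{33}$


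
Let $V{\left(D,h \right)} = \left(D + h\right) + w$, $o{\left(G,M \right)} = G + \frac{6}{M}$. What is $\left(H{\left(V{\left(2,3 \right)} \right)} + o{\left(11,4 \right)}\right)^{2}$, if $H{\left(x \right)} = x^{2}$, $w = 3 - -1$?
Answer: $\frac{34969}{4} \approx 8742.3$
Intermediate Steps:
$w = 4$ ($w = 3 + 1 = 4$)
$V{\left(D,h \right)} = 4 + D + h$ ($V{\left(D,h \right)} = \left(D + h\right) + 4 = 4 + D + h$)
$\left(H{\left(V{\left(2,3 \right)} \right)} + o{\left(11,4 \right)}\right)^{2} = \left(\left(4 + 2 + 3\right)^{2} + \left(11 + \frac{6}{4}\right)\right)^{2} = \left(9^{2} + \left(11 + 6 \cdot \frac{1}{4}\right)\right)^{2} = \left(81 + \left(11 + \frac{3}{2}\right)\right)^{2} = \left(81 + \frac{25}{2}\right)^{2} = \left(\frac{187}{2}\right)^{2} = \frac{34969}{4}$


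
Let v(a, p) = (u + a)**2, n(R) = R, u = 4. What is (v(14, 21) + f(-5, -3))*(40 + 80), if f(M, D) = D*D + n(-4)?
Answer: 39480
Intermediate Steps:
v(a, p) = (4 + a)**2
f(M, D) = -4 + D**2 (f(M, D) = D*D - 4 = D**2 - 4 = -4 + D**2)
(v(14, 21) + f(-5, -3))*(40 + 80) = ((4 + 14)**2 + (-4 + (-3)**2))*(40 + 80) = (18**2 + (-4 + 9))*120 = (324 + 5)*120 = 329*120 = 39480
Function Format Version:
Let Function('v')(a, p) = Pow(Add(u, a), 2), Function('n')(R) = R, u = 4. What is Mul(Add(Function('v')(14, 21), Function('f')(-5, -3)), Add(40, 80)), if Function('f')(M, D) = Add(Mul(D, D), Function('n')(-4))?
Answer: 39480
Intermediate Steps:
Function('v')(a, p) = Pow(Add(4, a), 2)
Function('f')(M, D) = Add(-4, Pow(D, 2)) (Function('f')(M, D) = Add(Mul(D, D), -4) = Add(Pow(D, 2), -4) = Add(-4, Pow(D, 2)))
Mul(Add(Function('v')(14, 21), Function('f')(-5, -3)), Add(40, 80)) = Mul(Add(Pow(Add(4, 14), 2), Add(-4, Pow(-3, 2))), Add(40, 80)) = Mul(Add(Pow(18, 2), Add(-4, 9)), 120) = Mul(Add(324, 5), 120) = Mul(329, 120) = 39480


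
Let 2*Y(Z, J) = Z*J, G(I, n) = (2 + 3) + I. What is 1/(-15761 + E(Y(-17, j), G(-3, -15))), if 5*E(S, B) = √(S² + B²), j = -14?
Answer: -78805/1242042772 - √14165/1242042772 ≈ -6.3544e-5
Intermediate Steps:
G(I, n) = 5 + I
Y(Z, J) = J*Z/2 (Y(Z, J) = (Z*J)/2 = (J*Z)/2 = J*Z/2)
E(S, B) = √(B² + S²)/5 (E(S, B) = √(S² + B²)/5 = √(B² + S²)/5)
1/(-15761 + E(Y(-17, j), G(-3, -15))) = 1/(-15761 + √((5 - 3)² + ((½)*(-14)*(-17))²)/5) = 1/(-15761 + √(2² + 119²)/5) = 1/(-15761 + √(4 + 14161)/5) = 1/(-15761 + √14165/5)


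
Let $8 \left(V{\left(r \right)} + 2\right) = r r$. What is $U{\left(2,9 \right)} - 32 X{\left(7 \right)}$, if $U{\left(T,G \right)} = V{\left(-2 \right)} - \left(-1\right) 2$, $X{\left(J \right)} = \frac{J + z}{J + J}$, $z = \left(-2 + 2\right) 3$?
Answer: $- \frac{31}{2} \approx -15.5$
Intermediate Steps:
$z = 0$ ($z = 0 \cdot 3 = 0$)
$V{\left(r \right)} = -2 + \frac{r^{2}}{8}$ ($V{\left(r \right)} = -2 + \frac{r r}{8} = -2 + \frac{r^{2}}{8}$)
$X{\left(J \right)} = \frac{1}{2}$ ($X{\left(J \right)} = \frac{J + 0}{J + J} = \frac{J}{2 J} = J \frac{1}{2 J} = \frac{1}{2}$)
$U{\left(T,G \right)} = \frac{1}{2}$ ($U{\left(T,G \right)} = \left(-2 + \frac{\left(-2\right)^{2}}{8}\right) - \left(-1\right) 2 = \left(-2 + \frac{1}{8} \cdot 4\right) - -2 = \left(-2 + \frac{1}{2}\right) + 2 = - \frac{3}{2} + 2 = \frac{1}{2}$)
$U{\left(2,9 \right)} - 32 X{\left(7 \right)} = \frac{1}{2} - 16 = - \frac{31}{2}$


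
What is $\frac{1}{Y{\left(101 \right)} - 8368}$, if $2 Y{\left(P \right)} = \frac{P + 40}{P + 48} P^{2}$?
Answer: $- \frac{298}{1055323} \approx -0.00028238$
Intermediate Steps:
$Y{\left(P \right)} = \frac{P^{2} \left(40 + P\right)}{2 \left(48 + P\right)}$ ($Y{\left(P \right)} = \frac{\frac{P + 40}{P + 48} P^{2}}{2} = \frac{\frac{40 + P}{48 + P} P^{2}}{2} = \frac{P^{2} \frac{1}{48 + P} \left(40 + P\right)}{2} = \frac{P^{2} \left(40 + P\right)}{2 \left(48 + P\right)}$)
$\frac{1}{Y{\left(101 \right)} - 8368} = \frac{1}{\frac{101^{2} \left(40 + 101\right)}{2 \left(48 + 101\right)} - 8368} = \frac{1}{\frac{1}{2} \cdot 10201 \cdot \frac{1}{149} \cdot 141 - 8368} = \frac{1}{\frac{1438341}{298} - 8368} = \frac{1}{- \frac{1055323}{298}} = - \frac{298}{1055323}$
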